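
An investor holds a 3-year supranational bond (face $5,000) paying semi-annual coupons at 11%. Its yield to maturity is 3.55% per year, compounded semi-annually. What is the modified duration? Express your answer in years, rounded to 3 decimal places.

2.626 years

Periodic yield y = 0.01775. First find Macaulay duration:
  t   CF        PV=CF/(1+0.01775)^t    t·PV
  1       275.00       270.2039       270.2039
  2       275.00       265.4914       530.9828
  3       275.00       260.8611       782.5834
  4       275.00       256.3116     1,025.2464
  5       275.00       251.8414     1,259.2070
  6     5,275.00     4,746.5253    28,479.1516
  Σ                  6,051.2347    32,347.3751
P = 6,051.2347; Macaulay duration = 32,347.3751 / 6,051.2347 = 5.34558 half-year periods = 2.67279 years.
Modified duration = D_Mac / (1 + y) = 2.67279 / 1.01775 = 2.62618 years.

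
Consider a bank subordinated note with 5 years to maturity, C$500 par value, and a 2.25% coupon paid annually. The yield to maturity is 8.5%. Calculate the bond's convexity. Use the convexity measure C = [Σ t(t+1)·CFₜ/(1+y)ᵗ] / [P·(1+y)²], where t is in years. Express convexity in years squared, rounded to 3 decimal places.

With y = 0.085:
  t   CF        PV=CF/(1+0.085)^t    t·PV        t(t+1)·PV
  1        11.25        10.3687        10.3687          20.7373
  2        11.25         9.5564        19.1127          57.3382
  3        11.25         8.8077        26.4231         105.6926
  4        11.25         8.1177        32.4708         162.3542
  5       511.25       340.0045     1,700.0224      10,200.1342
  Σ                    376.8549     1,788.3978      10,546.2565
P = 376.8549.
Convexity = Σ t(t+1)·PV / [P·(1+y)²] = 10,546.2565 / (376.8549 × 1.177225) = 23.77194.

23.772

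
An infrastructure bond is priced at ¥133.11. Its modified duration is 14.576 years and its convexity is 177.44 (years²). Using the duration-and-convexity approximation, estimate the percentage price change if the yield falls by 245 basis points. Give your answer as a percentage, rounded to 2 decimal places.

+41.04%

Duration effect: -D_mod·Δy = -14.576 × (-0.0245) = +0.357112
Convexity effect: ½·C·(Δy)² = 0.5 × 177.44 × (-0.0245)² = +0.05325418
ΔP/P ≈ +0.357112 + 0.05325418 = +0.41036618
= +41.036618%.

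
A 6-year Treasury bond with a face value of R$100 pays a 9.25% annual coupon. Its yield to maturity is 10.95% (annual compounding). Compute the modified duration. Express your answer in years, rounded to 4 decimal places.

Periodic yield y = 0.1095. First find Macaulay duration:
  t   CF        PV=CF/(1+0.1095)^t    t·PV
  1         9.25         8.3371         8.3371
  2         9.25         7.5143        15.0286
  3         9.25         6.7727        20.3180
  4         9.25         6.1043        24.4170
  5         9.25         5.5018        27.5090
  6       109.25        58.5676       351.4057
  Σ                     92.7977       447.0154
P = 92.7977; Macaulay duration = 447.0154 / 92.7977 = 4.81710 years.
Modified duration = D_Mac / (1 + y) = 4.81710 / 1.1095 = 4.34168 years.

4.3417 years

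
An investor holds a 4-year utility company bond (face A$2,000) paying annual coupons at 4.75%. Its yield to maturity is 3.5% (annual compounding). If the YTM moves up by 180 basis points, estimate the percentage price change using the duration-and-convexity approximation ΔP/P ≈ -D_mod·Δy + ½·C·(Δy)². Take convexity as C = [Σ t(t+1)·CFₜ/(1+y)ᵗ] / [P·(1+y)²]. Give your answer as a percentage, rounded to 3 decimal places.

-6.232%

With y = 0.035:
  t   CF        PV=CF/(1+0.035)^t    t·PV        t(t+1)·PV
  1        95.00        91.7874        91.7874         183.5749
  2        95.00        88.6835       177.3670         532.1011
  3        95.00        85.6846       257.0537       1,028.2147
  4     2,095.00     1,825.6715     7,302.6859      36,513.4293
  Σ                  2,091.8270     7,828.8940      38,257.3200
P = 2,091.8270; D_Mac = 3.74261 yrs; D_mod = 3.61605 yrs; C = 17.07293.
Duration effect: -3.61605 × (+0.018) = -0.065089
Convexity effect: 0.5 × 17.07293 × (0.018)² = +0.0027658
ΔP/P ≈ -0.065089 + 0.0027658 = -0.062323 = -6.2323%.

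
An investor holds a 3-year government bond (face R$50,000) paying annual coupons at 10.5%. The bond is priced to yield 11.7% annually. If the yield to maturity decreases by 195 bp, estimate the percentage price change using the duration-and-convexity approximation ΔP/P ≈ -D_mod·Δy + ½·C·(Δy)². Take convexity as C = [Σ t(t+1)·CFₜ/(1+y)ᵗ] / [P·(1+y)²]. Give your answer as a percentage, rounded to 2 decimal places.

+4.91%

With y = 0.117:
  t   CF        PV=CF/(1+0.117)^t    t·PV        t(t+1)·PV
  1     5,250.00     4,700.0895     4,700.0895       9,400.1791
  2     5,250.00     4,207.7793     8,415.5587      25,246.6761
  3    55,250.00    39,643.5706   118,930.7117     475,722.8467
  Σ                 48,551.4394   132,046.3599     510,369.7019
P = 48,551.4394; D_Mac = 2.71972 yrs; D_mod = 2.43484 yrs; C = 8.42513.
Duration effect: -2.43484 × (-0.0195) = +0.047479
Convexity effect: 0.5 × 8.42513 × (-0.0195)² = +0.0016018
ΔP/P ≈ +0.047479 + 0.0016018 = +0.049081 = +4.9081%.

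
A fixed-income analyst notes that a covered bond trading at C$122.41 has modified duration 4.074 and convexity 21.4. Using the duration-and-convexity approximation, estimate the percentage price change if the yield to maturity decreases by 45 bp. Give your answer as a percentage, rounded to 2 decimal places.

+1.85%

Duration effect: -D_mod·Δy = -4.074 × (-0.0045) = +0.018333
Convexity effect: ½·C·(Δy)² = 0.5 × 21.4 × (-0.0045)² = +0.000216675
ΔP/P ≈ +0.018333 + 0.000216675 = +0.018549675
= +1.8549675%.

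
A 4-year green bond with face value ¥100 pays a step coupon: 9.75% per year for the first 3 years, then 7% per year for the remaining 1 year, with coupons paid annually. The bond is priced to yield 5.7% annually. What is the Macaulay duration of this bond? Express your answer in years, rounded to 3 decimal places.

Periodic yield y = 0.057. Discount each cash flow and weight by its year:
  t   CF        PV=CF/(1+0.057)^t    t·PV
  1         9.75         9.2242         9.2242
  2         9.75         8.7268        17.4536
  3         9.75         8.2562        24.7686
  4       107.00        85.7203       342.8813
  Σ                    111.9275       394.3277
Price P = Σ PV = 111.9275.
Macaulay duration = Σ(t·PV) / P = 394.3277 / 111.9275 = 3.52306 years.

3.523 years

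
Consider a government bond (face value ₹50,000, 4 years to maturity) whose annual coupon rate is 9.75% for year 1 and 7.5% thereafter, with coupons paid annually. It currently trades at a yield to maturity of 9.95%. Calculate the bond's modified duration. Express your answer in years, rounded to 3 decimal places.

3.207 years

Periodic yield y = 0.0995. First find Macaulay duration:
  t   CF        PV=CF/(1+0.0995)^t    t·PV
  1     4,875.00     4,433.8336     4,433.8336
  2     3,750.00     3,101.9929     6,203.9858
  3     3,750.00     2,821.2759     8,463.8278
  4    53,750.00    36,778.7982   147,115.1928
  Σ                 47,135.9006   166,216.8400
P = 47,135.9006; Macaulay duration = 166,216.8400 / 47,135.9006 = 3.52633 years.
Modified duration = D_Mac / (1 + y) = 3.52633 / 1.0995 = 3.20721 years.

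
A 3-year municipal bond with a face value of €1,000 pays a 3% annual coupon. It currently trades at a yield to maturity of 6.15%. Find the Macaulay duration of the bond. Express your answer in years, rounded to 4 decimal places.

Periodic yield y = 0.0615. Discount each cash flow and weight by its year:
  t   CF        PV=CF/(1+0.0615)^t    t·PV
  1        30.00        28.2619        28.2619
  2        30.00        26.6245        53.2490
  3     1,030.00       861.1469     2,583.4406
  Σ                    916.0333     2,664.9515
Price P = Σ PV = 916.0333.
Macaulay duration = Σ(t·PV) / P = 2,664.9515 / 916.0333 = 2.90923 years.

2.9092 years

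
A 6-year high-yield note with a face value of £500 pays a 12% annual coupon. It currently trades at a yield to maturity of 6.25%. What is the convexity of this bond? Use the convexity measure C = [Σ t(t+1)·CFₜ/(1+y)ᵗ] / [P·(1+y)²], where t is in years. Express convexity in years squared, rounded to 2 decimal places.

With y = 0.0625:
  t   CF        PV=CF/(1+0.0625)^t    t·PV        t(t+1)·PV
  1        60.00        56.4706        56.4706         112.9412
  2        60.00        53.1488       106.2976         318.8927
  3        60.00        50.0224       150.0672         600.2687
  4        60.00        47.0799       188.3196         941.5979
  5        60.00        44.3105       221.5525       1,329.3147
  6       560.00       389.2372     2,335.4235      16,347.9645
  Σ                    640.2694     3,058.1309      19,650.9797
P = 640.2694.
Convexity = Σ t(t+1)·PV / [P·(1+y)²] = 19,650.9797 / (640.2694 × 1.128906) = 27.18714.

27.19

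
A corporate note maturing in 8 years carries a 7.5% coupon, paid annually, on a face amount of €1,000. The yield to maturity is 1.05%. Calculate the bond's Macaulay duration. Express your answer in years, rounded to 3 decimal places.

6.636 years

Periodic yield y = 0.0105. Discount each cash flow and weight by its year:
  t   CF        PV=CF/(1+0.0105)^t    t·PV
  1        75.00        74.2207        74.2207
  2        75.00        73.4495       146.8989
  3        75.00        72.6863       218.0588
  4        75.00        71.9310       287.7239
  5        75.00        71.1836       355.9178
  6        75.00        70.4439       422.6634
  7        75.00        69.7119       487.9834
  8     1,075.00       988.8215     7,910.5724
  Σ                  1,492.4483     9,904.0393
Price P = Σ PV = 1,492.4483.
Macaulay duration = Σ(t·PV) / P = 9,904.0393 / 1,492.4483 = 6.63610 years.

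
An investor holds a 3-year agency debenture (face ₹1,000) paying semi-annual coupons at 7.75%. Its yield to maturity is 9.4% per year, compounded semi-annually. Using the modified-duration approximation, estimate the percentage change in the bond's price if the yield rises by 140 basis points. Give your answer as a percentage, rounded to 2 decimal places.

Periodic yield y = 0.047. Modified duration first:
  t   CF        PV=CF/(1+0.047)^t    t·PV
  1        38.75        37.0105        37.0105
  2        38.75        35.3491        70.6982
  3        38.75        33.7623       101.2868
  4        38.75        32.2467       128.9867
  5        38.75        30.7991       153.9956
  6     1,038.75       788.5531     4,731.3186
  Σ                    957.7208     5,223.2965
P = 957.7208; D_Mac = 5.45388 half-year periods = 2.72694 yrs; D_mod = 2.72694/(1+0.047) = 2.60453 yrs.
ΔP/P ≈ -D_mod · Δy = -2.60453 × (+0.014) = -0.036463 = -3.6463%.

-3.65%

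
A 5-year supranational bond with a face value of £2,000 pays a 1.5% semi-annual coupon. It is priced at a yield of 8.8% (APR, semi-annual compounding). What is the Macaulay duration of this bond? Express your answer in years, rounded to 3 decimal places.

4.796 years

Periodic yield y = 0.044. Discount each cash flow and weight by its period:
  t   CF        PV=CF/(1+0.044)^t    t·PV
  1        15.00        14.3678        14.3678
  2        15.00        13.7623        27.5246
  3        15.00        13.1823        39.5468
  4        15.00        12.6267        50.5067
  5        15.00        12.0945        60.4726
  6        15.00        11.5848        69.5088
  7        15.00        11.0965        77.6758
  8        15.00        10.6289        85.0310
  9        15.00        10.1809        91.6282
  10    2,015.00     1,309.9963    13,099.9628
  Σ                  1,419.5210    13,616.2251
Price P = Σ PV = 1,419.5210.
Macaulay duration = Σ(t·PV) / P = 13,616.2251 / 1,419.5210 = 9.59213 half-year periods.
In years: 9.59213 / 2 = 4.79606 years.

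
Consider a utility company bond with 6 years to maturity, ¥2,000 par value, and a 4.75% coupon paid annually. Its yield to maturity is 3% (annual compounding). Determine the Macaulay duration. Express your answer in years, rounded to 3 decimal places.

Periodic yield y = 0.03. Discount each cash flow and weight by its year:
  t   CF        PV=CF/(1+0.03)^t    t·PV
  1        95.00        92.2330        92.2330
  2        95.00        89.5466       179.0932
  3        95.00        86.9385       260.8154
  4        95.00        84.4063       337.6251
  5        95.00        81.9478       409.7392
  6     2,095.00     1,754.5295    10,527.1771
  Σ                  2,189.6017    11,806.6830
Price P = Σ PV = 2,189.6017.
Macaulay duration = Σ(t·PV) / P = 11,806.6830 / 2,189.6017 = 5.39216 years.

5.392 years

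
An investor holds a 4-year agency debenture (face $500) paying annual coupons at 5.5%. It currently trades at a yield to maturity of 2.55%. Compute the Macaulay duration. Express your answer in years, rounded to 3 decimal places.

Periodic yield y = 0.0255. Discount each cash flow and weight by its year:
  t   CF        PV=CF/(1+0.0255)^t    t·PV
  1        27.50        26.8162        26.8162
  2        27.50        26.1494        52.2988
  3        27.50        25.4991        76.4974
  4       527.50       476.9576     1,907.8305
  Σ                    555.4223     2,063.4429
Price P = Σ PV = 555.4223.
Macaulay duration = Σ(t·PV) / P = 2,063.4429 / 555.4223 = 3.71509 years.

3.715 years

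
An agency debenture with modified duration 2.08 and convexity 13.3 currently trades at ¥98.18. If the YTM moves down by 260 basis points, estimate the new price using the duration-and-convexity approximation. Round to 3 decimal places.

Duration effect: -D_mod·Δy = -2.08 × (-0.026) = +0.054080
Convexity effect: ½·C·(Δy)² = 0.5 × 13.3 × (-0.026)² = +0.0044954
ΔP/P ≈ +0.054080 + 0.0044954 = +0.0585754
New price ≈ 98.18 × (1 + 0.0585754) = 103.930932772.

¥103.931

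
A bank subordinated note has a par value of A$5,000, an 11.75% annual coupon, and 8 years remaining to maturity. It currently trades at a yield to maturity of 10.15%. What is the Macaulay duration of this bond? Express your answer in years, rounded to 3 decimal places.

5.700 years

Periodic yield y = 0.1015. Discount each cash flow and weight by its year:
  t   CF        PV=CF/(1+0.1015)^t    t·PV
  1       587.50       533.3636       533.3636
  2       587.50       484.2157       968.4314
  3       587.50       439.5966     1,318.7899
  4       587.50       399.0891     1,596.3564
  5       587.50       362.3142     1,811.5710
  6       587.50       328.9280     1,973.5681
  7       587.50       298.6183     2,090.3278
  8     5,587.50     2,578.3479    20,626.7835
  Σ                  5,424.4735    30,919.1918
Price P = Σ PV = 5,424.4735.
Macaulay duration = Σ(t·PV) / P = 30,919.1918 / 5,424.4735 = 5.69994 years.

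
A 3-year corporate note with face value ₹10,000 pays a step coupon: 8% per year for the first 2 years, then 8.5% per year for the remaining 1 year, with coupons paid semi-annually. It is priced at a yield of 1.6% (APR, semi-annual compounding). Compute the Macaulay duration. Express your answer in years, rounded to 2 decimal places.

Periodic yield y = 0.008. Discount each cash flow and weight by its period:
  t   CF        PV=CF/(1+0.008)^t    t·PV
  1       400.00       396.8254       396.8254
  2       400.00       393.6760       787.3520
  3       400.00       390.5516     1,171.6547
  4       400.00       387.4520     1,549.8078
  5       425.00       408.4005     2,042.0025
  6    10,425.00     9,938.3176    59,629.9055
  Σ                 11,915.2230    65,577.5480
Price P = Σ PV = 11,915.2230.
Macaulay duration = Σ(t·PV) / P = 65,577.5480 / 11,915.2230 = 5.50368 half-year periods.
In years: 5.50368 / 2 = 2.75184 years.

2.75 years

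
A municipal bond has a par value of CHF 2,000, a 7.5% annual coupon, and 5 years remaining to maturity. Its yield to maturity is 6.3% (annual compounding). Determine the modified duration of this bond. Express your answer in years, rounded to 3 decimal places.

Periodic yield y = 0.063. First find Macaulay duration:
  t   CF        PV=CF/(1+0.063)^t    t·PV
  1       150.00       141.1101       141.1101
  2       150.00       132.7470       265.4940
  3       150.00       124.8796       374.6388
  4       150.00       117.4784       469.9138
  5     2,150.00     1,584.0619     7,920.3093
  Σ                  2,100.2770     9,171.4659
P = 2,100.2770; Macaulay duration = 9,171.4659 / 2,100.2770 = 4.36679 years.
Modified duration = D_Mac / (1 + y) = 4.36679 / 1.063 = 4.10799 years.

4.108 years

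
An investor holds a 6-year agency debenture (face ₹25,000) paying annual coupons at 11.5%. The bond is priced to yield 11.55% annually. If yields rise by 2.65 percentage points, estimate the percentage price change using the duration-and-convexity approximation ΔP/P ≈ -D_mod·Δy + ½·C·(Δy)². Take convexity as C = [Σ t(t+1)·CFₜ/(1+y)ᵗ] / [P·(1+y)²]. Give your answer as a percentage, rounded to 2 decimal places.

-10.21%

With y = 0.1155:
  t   CF        PV=CF/(1+0.1155)^t    t·PV        t(t+1)·PV
  1     2,875.00     2,577.3196     2,577.3196       5,154.6392
  2     2,875.00     2,310.4613     4,620.9226      13,862.7678
  3     2,875.00     2,071.2338     6,213.7014      24,854.8056
  4     2,875.00     1,856.7762     7,427.1046      37,135.5231
  5     2,875.00     1,664.5237     8,322.6184      49,935.7102
  6    27,875.00    14,467.6312    86,805.7870     607,640.5088
  Σ                 24,947.9457   115,967.4536     738,583.9548
P = 24,947.9457; D_Mac = 4.64838 yrs; D_mod = 4.16708 yrs; C = 23.79172.
Duration effect: -4.16708 × (+0.0265) = -0.110428
Convexity effect: 0.5 × 23.79172 × (0.0265)² = +0.0083539
ΔP/P ≈ -0.110428 + 0.0083539 = -0.102074 = -10.2074%.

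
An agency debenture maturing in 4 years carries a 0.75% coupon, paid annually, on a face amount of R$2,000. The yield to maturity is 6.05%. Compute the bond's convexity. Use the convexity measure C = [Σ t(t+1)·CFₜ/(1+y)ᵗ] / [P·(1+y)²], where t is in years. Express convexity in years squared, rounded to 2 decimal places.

17.49

With y = 0.0605:
  t   CF        PV=CF/(1+0.0605)^t    t·PV        t(t+1)·PV
  1        15.00        14.1443        14.1443          28.2885
  2        15.00        13.3374        26.6747          80.0242
  3        15.00        12.5765        37.7295         150.9178
  4     2,015.00     1,593.0608     6,372.2433      31,861.2166
  Σ                  1,633.1189     6,450.7918      32,120.4471
P = 1,633.1189.
Convexity = Σ t(t+1)·PV / [P·(1+y)²] = 32,120.4471 / (1,633.1189 × 1.124660) = 17.48809.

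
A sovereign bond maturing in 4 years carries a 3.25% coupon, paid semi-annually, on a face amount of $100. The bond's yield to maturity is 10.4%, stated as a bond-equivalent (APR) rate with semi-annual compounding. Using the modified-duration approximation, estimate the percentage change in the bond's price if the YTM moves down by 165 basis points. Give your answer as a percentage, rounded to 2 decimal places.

Periodic yield y = 0.052. Modified duration first:
  t   CF        PV=CF/(1+0.052)^t    t·PV
  1        1.625         1.5447         1.5447
  2        1.625         1.4683         2.9366
  3        1.625         1.3957         4.1872
  4        1.625         1.3268         5.3070
  5        1.625         1.2612         6.3059
  6        1.625         1.1988         7.1930
  7        1.625         1.1396         7.9770
  8      101.625        67.7446       541.9567
  Σ                     77.0797       577.4082
P = 77.0797; D_Mac = 7.49106 half-year periods = 3.74553 yrs; D_mod = 3.74553/(1+0.052) = 3.56039 yrs.
ΔP/P ≈ -D_mod · Δy = -3.56039 × (-0.0165) = +0.058746 = +5.8746%.

+5.87%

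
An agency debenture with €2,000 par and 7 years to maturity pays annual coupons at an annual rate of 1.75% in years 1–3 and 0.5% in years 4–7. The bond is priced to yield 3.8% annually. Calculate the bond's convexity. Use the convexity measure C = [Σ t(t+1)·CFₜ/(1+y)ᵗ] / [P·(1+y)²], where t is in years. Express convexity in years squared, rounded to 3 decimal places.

With y = 0.038:
  t   CF        PV=CF/(1+0.038)^t    t·PV        t(t+1)·PV
  1        35.00        33.7187        33.7187          67.4374
  2        35.00        32.4843        64.9686         194.9057
  3        35.00        31.2951        93.8852         375.5409
  4        10.00         8.6141        34.4565         172.2823
  5        10.00         8.2988        41.4938         248.9628
  6        10.00         7.9950        47.9697         335.7880
  7     2,010.00     1,548.1555    10,837.0886      86,696.7086
  Σ                  1,670.5614    11,153.5810      88,091.6256
P = 1,670.5614.
Convexity = Σ t(t+1)·PV / [P·(1+y)²] = 88,091.6256 / (1,670.5614 × 1.077444) = 48.94152.

48.942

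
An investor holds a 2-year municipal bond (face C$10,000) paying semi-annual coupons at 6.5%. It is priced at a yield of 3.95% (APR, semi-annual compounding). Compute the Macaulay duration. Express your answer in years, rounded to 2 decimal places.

1.91 years

Periodic yield y = 0.01975. Discount each cash flow and weight by its period:
  t   CF        PV=CF/(1+0.01975)^t    t·PV
  1       325.00       318.7056       318.7056
  2       325.00       312.5330       625.0661
  3       325.00       306.4801       919.4402
  4    10,325.00     9,548.0614    38,192.2457
  Σ                 10,485.7801    40,055.4575
Price P = Σ PV = 10,485.7801.
Macaulay duration = Σ(t·PV) / P = 40,055.4575 / 10,485.7801 = 3.81998 half-year periods.
In years: 3.81998 / 2 = 1.90999 years.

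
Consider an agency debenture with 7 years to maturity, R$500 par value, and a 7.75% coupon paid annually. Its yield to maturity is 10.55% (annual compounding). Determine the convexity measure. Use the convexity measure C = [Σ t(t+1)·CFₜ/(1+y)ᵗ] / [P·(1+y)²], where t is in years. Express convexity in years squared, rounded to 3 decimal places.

33.386

With y = 0.1055:
  t   CF        PV=CF/(1+0.1055)^t    t·PV        t(t+1)·PV
  1        38.75        35.0520        35.0520          70.1040
  2        38.75        31.7069        63.4139         190.2416
  3        38.75        28.6811        86.0432         344.1729
  4        38.75        25.9440       103.7759         518.8797
  5        38.75        23.4681       117.3405         704.0431
  6        38.75        21.2285       127.3710         891.5968
  7       538.75       266.9784     1,868.8485      14,950.7879
  Σ                    433.0590     2,401.8450      17,669.8261
P = 433.0590.
Convexity = Σ t(t+1)·PV / [P·(1+y)²] = 17,669.8261 / (433.0590 × 1.222130) = 33.38626.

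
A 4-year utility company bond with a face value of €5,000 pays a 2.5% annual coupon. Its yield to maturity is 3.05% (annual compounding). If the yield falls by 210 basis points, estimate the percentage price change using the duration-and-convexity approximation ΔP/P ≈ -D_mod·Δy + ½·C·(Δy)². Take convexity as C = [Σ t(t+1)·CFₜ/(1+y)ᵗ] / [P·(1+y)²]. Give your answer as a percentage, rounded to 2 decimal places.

With y = 0.0305:
  t   CF        PV=CF/(1+0.0305)^t    t·PV        t(t+1)·PV
  1       125.00       121.3003       121.3003         242.6007
  2       125.00       117.7102       235.4204         706.2611
  3       125.00       114.2263       342.6788       1,370.7153
  4     5,125.00     4,544.6651    18,178.6604      90,893.3020
  Σ                  4,897.9019    18,878.0599      93,212.8791
P = 4,897.9019; D_Mac = 3.85432 yrs; D_mod = 3.74024 yrs; C = 17.92131.
Duration effect: -3.74024 × (-0.021) = +0.078545
Convexity effect: 0.5 × 17.92131 × (-0.021)² = +0.0039516
ΔP/P ≈ +0.078545 + 0.0039516 = +0.082497 = +8.2497%.

+8.25%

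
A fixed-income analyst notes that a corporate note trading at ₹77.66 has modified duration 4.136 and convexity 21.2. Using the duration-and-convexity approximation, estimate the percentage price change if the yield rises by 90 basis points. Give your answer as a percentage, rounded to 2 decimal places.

-3.64%

Duration effect: -D_mod·Δy = -4.136 × (+0.009) = -0.037224
Convexity effect: ½·C·(Δy)² = 0.5 × 21.2 × (0.009)² = +0.0008586
ΔP/P ≈ -0.037224 + 0.0008586 = -0.0363654
= -3.63654%.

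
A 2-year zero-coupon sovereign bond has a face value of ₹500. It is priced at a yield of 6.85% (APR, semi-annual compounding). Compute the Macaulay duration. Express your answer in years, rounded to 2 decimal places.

A zero-coupon bond has a single cash flow at maturity, so its Macaulay duration equals its maturity: 2 years.
(Equivalently: 4 semi-annual periods ÷ 2 = 2 years.)

2.00 years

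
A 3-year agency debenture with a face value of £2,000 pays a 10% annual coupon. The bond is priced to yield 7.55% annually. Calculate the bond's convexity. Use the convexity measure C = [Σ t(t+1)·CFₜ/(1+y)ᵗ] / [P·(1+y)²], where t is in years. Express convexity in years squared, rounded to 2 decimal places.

9.20

With y = 0.0755:
  t   CF        PV=CF/(1+0.0755)^t    t·PV        t(t+1)·PV
  1       200.00       185.9600       185.9600         371.9200
  2       200.00       172.9056       345.8113       1,037.4339
  3     2,200.00     1,768.4445     5,305.3335      21,221.3341
  Σ                  2,127.3102     5,837.1048      22,630.6880
P = 2,127.3102.
Convexity = Σ t(t+1)·PV / [P·(1+y)²] = 22,630.6880 / (2,127.3102 × 1.156700) = 9.19700.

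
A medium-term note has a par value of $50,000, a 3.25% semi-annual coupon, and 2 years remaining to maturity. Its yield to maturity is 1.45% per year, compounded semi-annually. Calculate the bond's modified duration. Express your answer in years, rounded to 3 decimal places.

1.939 years

Periodic yield y = 0.00725. First find Macaulay duration:
  t   CF        PV=CF/(1+0.00725)^t    t·PV
  1       812.50       806.6518       806.6518
  2       812.50       800.8456     1,601.6913
  3       812.50       795.0813     2,385.2439
  4    50,812.50    49,365.2634   197,461.0536
  Σ                 51,767.8421   202,254.6406
P = 51,767.8421; Macaulay duration = 202,254.6406 / 51,767.8421 = 3.90696 half-year periods = 1.95348 years.
Modified duration = D_Mac / (1 + y) = 1.95348 / 1.00725 = 1.93942 years.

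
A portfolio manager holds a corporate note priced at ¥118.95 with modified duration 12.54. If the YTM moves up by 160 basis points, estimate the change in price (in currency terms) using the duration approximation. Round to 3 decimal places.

-¥23.866

Duration approximation: ΔP/P ≈ -D_mod · Δy = -12.54 × (+0.016) = -0.200640.
ΔP ≈ 118.95 × (-0.200640) = -23.866128.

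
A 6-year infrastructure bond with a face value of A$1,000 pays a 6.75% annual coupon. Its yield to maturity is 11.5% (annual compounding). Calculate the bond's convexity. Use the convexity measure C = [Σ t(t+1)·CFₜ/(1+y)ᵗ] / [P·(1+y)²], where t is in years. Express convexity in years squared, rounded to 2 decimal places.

With y = 0.115:
  t   CF        PV=CF/(1+0.115)^t    t·PV        t(t+1)·PV
  1        67.50        60.5381        60.5381         121.0762
  2        67.50        54.2943       108.5885         325.7656
  3        67.50        48.6944       146.0833         584.3330
  4        67.50        43.6721       174.6885         873.4425
  5        67.50        39.1678       195.8391       1,175.0347
  6     1,067.50       555.5443     3,333.2657      23,332.8597
  Σ                    801.9110     4,019.0032      26,412.5117
P = 801.9110.
Convexity = Σ t(t+1)·PV / [P·(1+y)²] = 26,412.5117 / (801.9110 × 1.243225) = 26.49316.

26.49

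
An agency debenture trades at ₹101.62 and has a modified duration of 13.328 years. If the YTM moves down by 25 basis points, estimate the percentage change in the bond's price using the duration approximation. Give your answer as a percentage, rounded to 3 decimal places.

+3.332%

Duration approximation: ΔP/P ≈ -D_mod · Δy = -13.328 × (-0.0025) = +0.033320.
As a percentage: +3.3320%.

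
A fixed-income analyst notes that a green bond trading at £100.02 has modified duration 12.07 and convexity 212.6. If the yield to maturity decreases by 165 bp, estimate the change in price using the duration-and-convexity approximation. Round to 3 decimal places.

Duration effect: -D_mod·Δy = -12.07 × (-0.0165) = +0.199155
Convexity effect: ½·C·(Δy)² = 0.5 × 212.6 × (-0.0165)² = +0.028940175
ΔP/P ≈ +0.199155 + 0.028940175 = +0.228095175
ΔP ≈ 100.02 × (+0.228095175) = +22.8140794035.

+£22.814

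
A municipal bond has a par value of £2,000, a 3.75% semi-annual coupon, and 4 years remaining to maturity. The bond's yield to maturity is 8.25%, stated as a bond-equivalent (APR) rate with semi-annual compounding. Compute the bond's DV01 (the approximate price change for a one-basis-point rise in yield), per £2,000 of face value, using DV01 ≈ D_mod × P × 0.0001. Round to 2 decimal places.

£0.61

Periodic yield y = 0.04125.
  t   CF        PV=CF/(1+0.04125)^t    t·PV
  1        37.50        36.0144        36.0144
  2        37.50        34.5877        69.1753
  3        37.50        33.2174        99.6523
  4        37.50        31.9015       127.6060
  5        37.50        30.6377       153.1885
  6        37.50        29.4240       176.5438
  7        37.50        28.2583       197.8082
  8     2,037.50     1,474.5432    11,796.3456
  Σ                  1,698.5842    12,656.3342
P = 1,698.5842; D_Mac = 7.45111 half-year periods = 3.72555 yrs; D_mod = 3.57796 yrs.
DV01 ≈ 3.57796 × 1,698.5842 × 0.0001 = 0.607747.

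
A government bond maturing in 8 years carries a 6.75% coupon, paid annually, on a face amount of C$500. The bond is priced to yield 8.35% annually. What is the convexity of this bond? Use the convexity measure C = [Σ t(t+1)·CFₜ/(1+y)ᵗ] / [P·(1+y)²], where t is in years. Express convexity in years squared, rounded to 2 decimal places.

44.79

With y = 0.0835:
  t   CF        PV=CF/(1+0.0835)^t    t·PV        t(t+1)·PV
  1        33.75        31.1491        31.1491          62.2981
  2        33.75        28.7486        57.4971         172.4913
  3        33.75        26.5330        79.5991         318.3965
  4        33.75        24.4883        97.9531         489.7654
  5        33.75        22.6011       113.0054         678.0324
  6        33.75        20.8593       125.1560         876.0917
  7        33.75        19.2518       134.7626       1,078.1009
  8       533.75       281.0002     2,248.0013      20,232.0113
  Σ                    454.6313     2,887.1236      23,907.1876
P = 454.6313.
Convexity = Σ t(t+1)·PV / [P·(1+y)²] = 23,907.1876 / (454.6313 × 1.173972) = 44.79312.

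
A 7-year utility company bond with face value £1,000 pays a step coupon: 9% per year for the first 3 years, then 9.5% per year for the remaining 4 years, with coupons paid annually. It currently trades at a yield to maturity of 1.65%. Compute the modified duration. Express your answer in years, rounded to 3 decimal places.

Periodic yield y = 0.0165. First find Macaulay duration:
  t   CF        PV=CF/(1+0.0165)^t    t·PV
  1        90.00        88.5391        88.5391
  2        90.00        87.1019       174.2038
  3        90.00        85.6881       257.0642
  4        95.00        88.9803       355.9214
  5        95.00        87.5360       437.6800
  6        95.00        86.1151       516.6906
  7     1,095.00       976.4779     6,835.3456
  Σ                  1,500.4385     8,665.4447
P = 1,500.4385; Macaulay duration = 8,665.4447 / 1,500.4385 = 5.77527 years.
Modified duration = D_Mac / (1 + y) = 5.77527 / 1.0165 = 5.68153 years.

5.682 years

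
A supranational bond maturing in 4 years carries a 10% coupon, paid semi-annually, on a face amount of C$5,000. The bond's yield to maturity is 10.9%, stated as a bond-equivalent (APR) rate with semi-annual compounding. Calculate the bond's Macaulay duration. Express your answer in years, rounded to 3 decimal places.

3.383 years

Periodic yield y = 0.0545. Discount each cash flow and weight by its period:
  t   CF        PV=CF/(1+0.0545)^t    t·PV
  1       250.00       237.0792       237.0792
  2       250.00       224.8262       449.6523
  3       250.00       213.2064       639.6192
  4       250.00       202.1872       808.7488
  5       250.00       191.7375       958.6876
  6       250.00       181.8279     1,090.9674
  7       250.00       172.4304     1,207.0130
  8     5,250.00     3,433.8920    27,471.1359
  Σ                  4,857.1868    32,862.9034
Price P = Σ PV = 4,857.1868.
Macaulay duration = Σ(t·PV) / P = 32,862.9034 / 4,857.1868 = 6.76583 half-year periods.
In years: 6.76583 / 2 = 3.38292 years.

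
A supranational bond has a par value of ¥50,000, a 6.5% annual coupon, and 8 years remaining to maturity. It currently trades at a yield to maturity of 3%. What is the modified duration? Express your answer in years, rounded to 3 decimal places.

Periodic yield y = 0.03. First find Macaulay duration:
  t   CF        PV=CF/(1+0.03)^t    t·PV
  1     3,250.00     3,155.3398     3,155.3398
  2     3,250.00     3,063.4367     6,126.8734
  3     3,250.00     2,974.2104     8,922.6312
  4     3,250.00     2,887.5829    11,550.3316
  5     3,250.00     2,803.4785    14,017.3927
  6     3,250.00     2,721.8238    16,330.9430
  7     3,250.00     2,642.5474    18,497.8319
  8    53,250.00    42,036.0417   336,288.3338
  Σ                 62,284.4613   414,889.6775
P = 62,284.4613; Macaulay duration = 414,889.6775 / 62,284.4613 = 6.66121 years.
Modified duration = D_Mac / (1 + y) = 6.66121 / 1.03 = 6.46719 years.

6.467 years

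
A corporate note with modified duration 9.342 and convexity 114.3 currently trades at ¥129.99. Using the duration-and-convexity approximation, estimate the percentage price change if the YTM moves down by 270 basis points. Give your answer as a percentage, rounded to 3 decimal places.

Duration effect: -D_mod·Δy = -9.342 × (-0.027) = +0.252234
Convexity effect: ½·C·(Δy)² = 0.5 × 114.3 × (-0.027)² = +0.04166235
ΔP/P ≈ +0.252234 + 0.04166235 = +0.29389635
= +29.389635%.

+29.390%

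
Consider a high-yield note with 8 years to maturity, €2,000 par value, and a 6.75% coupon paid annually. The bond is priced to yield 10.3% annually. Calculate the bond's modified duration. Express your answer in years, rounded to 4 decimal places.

Periodic yield y = 0.103. First find Macaulay duration:
  t   CF        PV=CF/(1+0.103)^t    t·PV
  1       135.00       122.3935       122.3935
  2       135.00       110.9642       221.9283
  3       135.00       100.6021       301.8064
  4       135.00        91.2077       364.8310
  5       135.00        82.6906       413.4531
  6       135.00        74.9688       449.8129
  7       135.00        67.9681       475.7768
  8     2,135.00       974.5268     7,796.2143
  Σ                  1,625.3219    10,146.2162
P = 1,625.3219; Macaulay duration = 10,146.2162 / 1,625.3219 = 6.24259 years.
Modified duration = D_Mac / (1 + y) = 6.24259 / 1.103 = 5.65965 years.

5.6596 years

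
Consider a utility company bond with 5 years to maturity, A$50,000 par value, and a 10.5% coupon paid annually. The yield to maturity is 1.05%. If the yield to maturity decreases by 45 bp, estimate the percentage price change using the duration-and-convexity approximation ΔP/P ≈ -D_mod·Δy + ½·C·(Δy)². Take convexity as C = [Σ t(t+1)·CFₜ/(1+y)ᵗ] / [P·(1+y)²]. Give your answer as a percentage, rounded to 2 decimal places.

+1.94%

With y = 0.0105:
  t   CF        PV=CF/(1+0.0105)^t    t·PV        t(t+1)·PV
  1     5,250.00     5,195.4478     5,195.4478      10,390.8956
  2     5,250.00     5,141.4624    10,282.9249      30,848.7747
  3     5,250.00     5,088.0380    15,264.1141      61,056.4565
  4     5,250.00     5,035.1688    20,140.6751     100,703.3754
  5    55,250.00    52,438.5523   262,192.7613   1,573,156.5680
  Σ                 72,898.6693   313,075.9232   1,776,156.0702
P = 72,898.6693; D_Mac = 4.29467 yrs; D_mod = 4.25005 yrs; C = 23.86101.
Duration effect: -4.25005 × (-0.0045) = +0.019125
Convexity effect: 0.5 × 23.86101 × (-0.0045)² = +0.0002416
ΔP/P ≈ +0.019125 + 0.0002416 = +0.019367 = +1.9367%.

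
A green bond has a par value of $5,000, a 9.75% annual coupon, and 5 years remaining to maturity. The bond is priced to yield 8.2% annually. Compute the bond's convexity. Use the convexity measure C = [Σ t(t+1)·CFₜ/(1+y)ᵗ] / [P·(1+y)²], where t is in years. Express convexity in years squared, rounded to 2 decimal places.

20.30

With y = 0.082:
  t   CF        PV=CF/(1+0.082)^t    t·PV        t(t+1)·PV
  1       487.50       450.5545       450.5545         901.1091
  2       487.50       416.4090       832.8180       2,498.4539
  3       487.50       384.8512     1,154.5536       4,618.2143
  4       487.50       355.6850     1,422.7401       7,113.7004
  5     5,487.50     3,700.3110    18,501.5551     111,009.3307
  Σ                  5,307.8108    22,362.2213     126,140.8084
P = 5,307.8108.
Convexity = Σ t(t+1)·PV / [P·(1+y)²] = 126,140.8084 / (5,307.8108 × 1.170724) = 20.29951.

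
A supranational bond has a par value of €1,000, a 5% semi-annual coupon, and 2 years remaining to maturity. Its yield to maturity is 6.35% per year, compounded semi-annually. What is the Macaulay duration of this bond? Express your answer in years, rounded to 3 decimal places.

1.927 years

Periodic yield y = 0.03175. Discount each cash flow and weight by its period:
  t   CF        PV=CF/(1+0.03175)^t    t·PV
  1        25.00        24.2307        24.2307
  2        25.00        23.4850        46.9701
  3        25.00        22.7623        68.2870
  4     1,025.00       904.5362     3,618.1448
  Σ                    975.0142     3,757.6325
Price P = Σ PV = 975.0142.
Macaulay duration = Σ(t·PV) / P = 3,757.6325 / 975.0142 = 3.85393 half-year periods.
In years: 3.85393 / 2 = 1.92696 years.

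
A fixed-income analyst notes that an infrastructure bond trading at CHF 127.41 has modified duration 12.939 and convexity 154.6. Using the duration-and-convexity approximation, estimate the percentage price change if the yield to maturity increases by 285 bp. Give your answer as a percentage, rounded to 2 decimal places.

-30.60%

Duration effect: -D_mod·Δy = -12.939 × (+0.0285) = -0.3687615
Convexity effect: ½·C·(Δy)² = 0.5 × 154.6 × (0.0285)² = +0.062786925
ΔP/P ≈ -0.3687615 + 0.062786925 = -0.305974575
= -30.5974575%.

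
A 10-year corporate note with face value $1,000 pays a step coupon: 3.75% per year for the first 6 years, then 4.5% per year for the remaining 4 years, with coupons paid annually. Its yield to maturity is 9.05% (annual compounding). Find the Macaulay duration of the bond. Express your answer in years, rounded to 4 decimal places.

8.1137 years

Periodic yield y = 0.0905. Discount each cash flow and weight by its year:
  t   CF        PV=CF/(1+0.0905)^t    t·PV
  1        37.50        34.3879        34.3879
  2        37.50        31.5341        63.0681
  3        37.50        28.9171        86.7512
  4        37.50        26.5173       106.0690
  5        37.50        24.3166       121.5830
  6        37.50        22.2986       133.7915
  7        45.00        24.5376       171.7635
  8        45.00        22.5013       180.0102
  9        45.00        20.6339       185.7052
  10    1,045.00       439.3995     4,393.9953
  Σ                    675.0438     5,477.1250
Price P = Σ PV = 675.0438.
Macaulay duration = Σ(t·PV) / P = 5,477.1250 / 675.0438 = 8.11373 years.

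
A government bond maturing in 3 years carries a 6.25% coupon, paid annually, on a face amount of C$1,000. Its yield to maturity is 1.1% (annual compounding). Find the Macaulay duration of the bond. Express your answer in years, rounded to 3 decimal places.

Periodic yield y = 0.011. Discount each cash flow and weight by its year:
  t   CF        PV=CF/(1+0.011)^t    t·PV
  1        62.50        61.8200        61.8200
  2        62.50        61.1474       122.2947
  3     1,062.50     1,028.1950     3,084.5849
  Σ                  1,151.1623     3,268.6996
Price P = Σ PV = 1,151.1623.
Macaulay duration = Σ(t·PV) / P = 3,268.6996 / 1,151.1623 = 2.83948 years.

2.839 years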